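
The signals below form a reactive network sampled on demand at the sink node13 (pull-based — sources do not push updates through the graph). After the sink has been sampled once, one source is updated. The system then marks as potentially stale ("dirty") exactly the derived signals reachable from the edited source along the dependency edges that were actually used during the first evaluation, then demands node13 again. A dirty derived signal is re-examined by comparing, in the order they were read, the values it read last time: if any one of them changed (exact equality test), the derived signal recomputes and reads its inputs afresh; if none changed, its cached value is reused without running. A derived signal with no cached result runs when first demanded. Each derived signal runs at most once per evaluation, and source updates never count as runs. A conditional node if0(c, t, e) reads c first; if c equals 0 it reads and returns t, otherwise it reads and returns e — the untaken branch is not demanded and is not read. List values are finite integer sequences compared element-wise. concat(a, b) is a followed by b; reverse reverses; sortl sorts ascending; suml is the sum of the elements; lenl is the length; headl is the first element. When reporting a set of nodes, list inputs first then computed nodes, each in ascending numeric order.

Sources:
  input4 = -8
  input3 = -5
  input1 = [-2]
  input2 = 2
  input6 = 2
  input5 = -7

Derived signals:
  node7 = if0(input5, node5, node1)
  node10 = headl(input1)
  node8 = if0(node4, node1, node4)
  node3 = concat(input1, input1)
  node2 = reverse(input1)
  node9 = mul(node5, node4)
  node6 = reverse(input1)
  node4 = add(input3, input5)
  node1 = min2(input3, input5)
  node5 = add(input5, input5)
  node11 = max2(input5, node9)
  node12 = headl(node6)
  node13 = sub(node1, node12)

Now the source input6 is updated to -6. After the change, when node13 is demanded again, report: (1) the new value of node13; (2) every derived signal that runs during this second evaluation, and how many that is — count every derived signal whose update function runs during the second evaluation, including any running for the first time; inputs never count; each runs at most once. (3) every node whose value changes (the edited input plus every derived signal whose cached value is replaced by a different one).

node13 now evaluates to -5.
Run set: none (0 run).
Changed values: input6.
The important point: nothing the output needs ever reads input6, so the edit is invisible to it.

Initial pass — values computed on the first demand:
  node1 = min2(-5, -7) = -7
  node6 = reverse([-2]) = [-2]
  node12 = headl([-2]) = -2
  node13 = sub(-7, -2) = -5

Second demand — change propagation:
  no demanded computation ever read input6, so the edit dirties nothing and nothing runs.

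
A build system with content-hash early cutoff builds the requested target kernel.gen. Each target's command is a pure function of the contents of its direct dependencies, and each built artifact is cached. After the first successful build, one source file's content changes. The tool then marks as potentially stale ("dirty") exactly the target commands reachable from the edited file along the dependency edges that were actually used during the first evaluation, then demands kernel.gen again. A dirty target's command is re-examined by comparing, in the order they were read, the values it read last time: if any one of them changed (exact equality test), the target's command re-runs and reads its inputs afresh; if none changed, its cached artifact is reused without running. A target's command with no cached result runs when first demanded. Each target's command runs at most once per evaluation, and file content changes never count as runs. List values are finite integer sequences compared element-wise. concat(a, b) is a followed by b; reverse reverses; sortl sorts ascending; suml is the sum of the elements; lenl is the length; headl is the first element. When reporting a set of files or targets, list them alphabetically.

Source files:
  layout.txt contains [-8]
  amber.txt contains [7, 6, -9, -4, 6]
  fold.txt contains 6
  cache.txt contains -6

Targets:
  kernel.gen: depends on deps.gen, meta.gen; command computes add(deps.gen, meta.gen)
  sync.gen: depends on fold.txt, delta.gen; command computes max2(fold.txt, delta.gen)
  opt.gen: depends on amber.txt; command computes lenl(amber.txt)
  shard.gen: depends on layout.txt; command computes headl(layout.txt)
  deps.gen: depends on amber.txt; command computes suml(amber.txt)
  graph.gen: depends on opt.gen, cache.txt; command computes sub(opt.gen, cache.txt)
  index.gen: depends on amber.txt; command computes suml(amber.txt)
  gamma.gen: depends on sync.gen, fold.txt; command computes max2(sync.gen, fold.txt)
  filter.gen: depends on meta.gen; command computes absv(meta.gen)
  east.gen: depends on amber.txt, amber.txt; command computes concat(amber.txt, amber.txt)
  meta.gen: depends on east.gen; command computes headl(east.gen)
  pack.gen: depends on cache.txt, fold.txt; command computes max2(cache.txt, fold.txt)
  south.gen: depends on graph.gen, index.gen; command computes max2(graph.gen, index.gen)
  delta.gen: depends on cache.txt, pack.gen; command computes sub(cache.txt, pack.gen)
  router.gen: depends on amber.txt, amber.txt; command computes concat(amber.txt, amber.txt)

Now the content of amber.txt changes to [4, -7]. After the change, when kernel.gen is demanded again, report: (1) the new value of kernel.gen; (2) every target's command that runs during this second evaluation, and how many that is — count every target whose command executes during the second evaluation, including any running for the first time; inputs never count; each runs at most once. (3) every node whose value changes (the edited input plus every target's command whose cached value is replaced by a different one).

First evaluation (everything demanded from the output):
  deps.gen = suml([7, 6, -9, -4, 6]) = 6
  east.gen = concat([7, 6, -9, -4, 6], [7, 6, -9, -4, 6]) = [7, 6, -9, -4, 6, 7, 6, -9, -4, 6]
  meta.gen = headl([7, 6, -9, -4, 6, 7, 6, -9, -4, 6]) = 7
  kernel.gen = add(6, 7) = 13

Propagation after the edit:
  deps.gen: runs — amber.txt [7, 6, -9, -4, 6]->[4, -7]; result -3.
  east.gen: runs — amber.txt [7, 6, -9, -4, 6]->[4, -7]; amber.txt [7, 6, -9, -4, 6]->[4, -7]; result [4, -7, 4, -7].
  meta.gen: runs — east.gen [7, 6, -9, -4, 6, 7, 6, -9, -4, 6]->[4, -7, 4, -7]; result 4.
  kernel.gen: runs — deps.gen 6->-3; meta.gen 7->4; result 1.

New value of kernel.gen: 1.
Target commands that run: deps.gen, east.gen, kernel.gen, meta.gen — 4 in total.
Values that change: amber.txt, deps.gen, east.gen, kernel.gen, meta.gen.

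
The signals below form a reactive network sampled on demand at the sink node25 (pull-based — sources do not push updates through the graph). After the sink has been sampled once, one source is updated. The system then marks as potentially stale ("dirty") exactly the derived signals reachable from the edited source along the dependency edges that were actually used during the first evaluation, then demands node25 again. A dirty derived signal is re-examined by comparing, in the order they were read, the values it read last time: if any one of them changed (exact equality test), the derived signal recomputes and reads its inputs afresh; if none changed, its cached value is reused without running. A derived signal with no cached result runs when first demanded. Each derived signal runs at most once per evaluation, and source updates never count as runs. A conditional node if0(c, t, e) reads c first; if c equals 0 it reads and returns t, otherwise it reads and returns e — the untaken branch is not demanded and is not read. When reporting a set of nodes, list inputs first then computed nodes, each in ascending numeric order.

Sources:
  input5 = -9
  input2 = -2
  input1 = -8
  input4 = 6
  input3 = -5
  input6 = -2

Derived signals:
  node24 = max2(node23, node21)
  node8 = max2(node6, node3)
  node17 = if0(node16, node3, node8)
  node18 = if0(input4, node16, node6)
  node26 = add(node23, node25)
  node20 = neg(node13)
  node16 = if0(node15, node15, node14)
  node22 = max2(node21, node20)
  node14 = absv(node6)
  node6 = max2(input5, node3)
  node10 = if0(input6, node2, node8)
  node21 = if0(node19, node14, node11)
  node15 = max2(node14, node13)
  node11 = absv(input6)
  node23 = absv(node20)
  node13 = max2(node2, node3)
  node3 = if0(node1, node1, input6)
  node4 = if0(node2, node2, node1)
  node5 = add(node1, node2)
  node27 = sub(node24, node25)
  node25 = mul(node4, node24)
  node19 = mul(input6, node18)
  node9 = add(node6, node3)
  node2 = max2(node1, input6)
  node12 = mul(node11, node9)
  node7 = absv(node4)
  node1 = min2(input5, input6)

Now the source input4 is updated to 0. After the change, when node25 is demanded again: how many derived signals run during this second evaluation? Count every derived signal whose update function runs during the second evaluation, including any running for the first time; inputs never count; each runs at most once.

Initial pass — values computed on the first demand:
  node1 = min2(-9, -2) = -9
  node2 = max2(-9, -2) = -2
  node3 = if0(node1=-9 -> else branch input6) = -2
  node4 = if0(node2=-2 -> else branch node1) = -9
  node6 = max2(-9, -2) = -2
  node11 = absv(-2) = 2
  node13 = max2(-2, -2) = -2
  node18 = if0(input4=6 -> else branch node6) = -2
  node19 = mul(-2, -2) = 4
  node20 = neg(-2) = 2
  node21 = if0(node19=4 -> else branch node11) = 2
  node23 = absv(2) = 2
  node24 = max2(2, 2) = 2
  node25 = mul(-9, 2) = -18

Second demand — change propagation:
  node14: newly demanded (no cache) — executes and yields 2.
  node15: newly demanded (no cache) — executes and yields 2.
  node16: newly demanded (no cache) — executes and yields 2.
  node18: re-runs because input4 6->0; new result 2.
  node19: re-runs because node18 -2->2; new result -4.
  node21: re-runs because node19 4->-4; new result 2 (unchanged).
  node24: re-examined; everything it read last time is the same (node23 unchanged, node21 unchanged) — cache 2 kept, no run.
  node25: re-examined; everything it read last time is the same (node4 unchanged, node24 unchanged) — cache -18 kept, no run.

The important point: the flipped condition pulls in fresh nodes; node14, node15, node16 run for the first time.

Run set: node14, node15, node16, node18, node19, node21 (6 run).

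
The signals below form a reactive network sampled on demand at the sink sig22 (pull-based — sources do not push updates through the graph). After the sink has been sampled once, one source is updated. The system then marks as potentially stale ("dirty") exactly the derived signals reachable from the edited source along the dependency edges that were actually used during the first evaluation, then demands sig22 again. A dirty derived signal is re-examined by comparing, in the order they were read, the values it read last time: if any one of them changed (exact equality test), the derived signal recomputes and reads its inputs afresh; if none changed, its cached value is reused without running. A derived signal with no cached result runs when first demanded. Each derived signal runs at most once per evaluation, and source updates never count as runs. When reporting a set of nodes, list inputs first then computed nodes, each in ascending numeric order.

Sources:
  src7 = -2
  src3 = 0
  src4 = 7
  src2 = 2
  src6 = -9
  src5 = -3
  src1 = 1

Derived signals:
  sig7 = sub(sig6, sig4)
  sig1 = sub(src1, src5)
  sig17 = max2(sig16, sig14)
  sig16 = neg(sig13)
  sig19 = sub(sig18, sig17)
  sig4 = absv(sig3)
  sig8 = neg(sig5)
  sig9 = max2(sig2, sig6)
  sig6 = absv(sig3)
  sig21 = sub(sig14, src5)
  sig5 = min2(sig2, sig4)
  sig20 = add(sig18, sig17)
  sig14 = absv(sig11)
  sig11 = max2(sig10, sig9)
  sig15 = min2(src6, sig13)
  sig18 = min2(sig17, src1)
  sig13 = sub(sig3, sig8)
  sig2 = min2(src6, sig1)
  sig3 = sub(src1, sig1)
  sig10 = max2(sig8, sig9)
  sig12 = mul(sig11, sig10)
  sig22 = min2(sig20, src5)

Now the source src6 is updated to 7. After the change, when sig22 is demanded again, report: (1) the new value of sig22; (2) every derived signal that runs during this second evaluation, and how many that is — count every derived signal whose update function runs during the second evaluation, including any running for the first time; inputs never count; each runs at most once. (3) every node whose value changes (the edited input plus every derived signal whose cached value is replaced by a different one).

sig22 now evaluates to -3.
Run set: sig2, sig5, sig8, sig9, sig10, sig11, sig13, sig14, sig16, sig17, sig18, sig20, sig22 (13 run).
Changed values: src6, sig2, sig5, sig8, sig9, sig10, sig11, sig13, sig14, sig16, sig17, sig20.

Initial pass — values computed on the first demand:
  sig1 = sub(1, -3) = 4
  sig2 = min2(-9, 4) = -9
  sig3 = sub(1, 4) = -3
  sig4 = absv(-3) = 3
  sig5 = min2(-9, 3) = -9
  sig6 = absv(-3) = 3
  sig8 = neg(-9) = 9
  sig9 = max2(-9, 3) = 3
  sig10 = max2(9, 3) = 9
  sig11 = max2(9, 3) = 9
  sig13 = sub(-3, 9) = -12
  sig14 = absv(9) = 9
  sig16 = neg(-12) = 12
  sig17 = max2(12, 9) = 12
  sig18 = min2(12, 1) = 1
  sig20 = add(1, 12) = 13
  sig22 = min2(13, -3) = -3

Second demand — change propagation:
  sig2: re-runs because src6 -9->7; new result 4.
  sig5: re-runs because sig2 -9->4; new result 3.
  sig8: re-runs because sig5 -9->3; new result -3.
  sig9: re-runs because sig2 -9->4; new result 4.
  sig10: re-runs because sig8 9->-3; sig9 3->4; new result 4.
  sig11: re-runs because sig10 9->4; sig9 3->4; new result 4.
  sig13: re-runs because sig8 9->-3; new result 0.
  sig14: re-runs because sig11 9->4; new result 4.
  sig16: re-runs because sig13 -12->0; new result 0.
  sig17: re-runs because sig16 12->0; sig14 9->4; new result 4.
  sig18: re-runs because sig17 12->4; new result 1 (unchanged).
  sig20: re-runs because sig17 12->4; new result 5.
  sig22: re-runs because sig20 13->5; new result -3 (unchanged).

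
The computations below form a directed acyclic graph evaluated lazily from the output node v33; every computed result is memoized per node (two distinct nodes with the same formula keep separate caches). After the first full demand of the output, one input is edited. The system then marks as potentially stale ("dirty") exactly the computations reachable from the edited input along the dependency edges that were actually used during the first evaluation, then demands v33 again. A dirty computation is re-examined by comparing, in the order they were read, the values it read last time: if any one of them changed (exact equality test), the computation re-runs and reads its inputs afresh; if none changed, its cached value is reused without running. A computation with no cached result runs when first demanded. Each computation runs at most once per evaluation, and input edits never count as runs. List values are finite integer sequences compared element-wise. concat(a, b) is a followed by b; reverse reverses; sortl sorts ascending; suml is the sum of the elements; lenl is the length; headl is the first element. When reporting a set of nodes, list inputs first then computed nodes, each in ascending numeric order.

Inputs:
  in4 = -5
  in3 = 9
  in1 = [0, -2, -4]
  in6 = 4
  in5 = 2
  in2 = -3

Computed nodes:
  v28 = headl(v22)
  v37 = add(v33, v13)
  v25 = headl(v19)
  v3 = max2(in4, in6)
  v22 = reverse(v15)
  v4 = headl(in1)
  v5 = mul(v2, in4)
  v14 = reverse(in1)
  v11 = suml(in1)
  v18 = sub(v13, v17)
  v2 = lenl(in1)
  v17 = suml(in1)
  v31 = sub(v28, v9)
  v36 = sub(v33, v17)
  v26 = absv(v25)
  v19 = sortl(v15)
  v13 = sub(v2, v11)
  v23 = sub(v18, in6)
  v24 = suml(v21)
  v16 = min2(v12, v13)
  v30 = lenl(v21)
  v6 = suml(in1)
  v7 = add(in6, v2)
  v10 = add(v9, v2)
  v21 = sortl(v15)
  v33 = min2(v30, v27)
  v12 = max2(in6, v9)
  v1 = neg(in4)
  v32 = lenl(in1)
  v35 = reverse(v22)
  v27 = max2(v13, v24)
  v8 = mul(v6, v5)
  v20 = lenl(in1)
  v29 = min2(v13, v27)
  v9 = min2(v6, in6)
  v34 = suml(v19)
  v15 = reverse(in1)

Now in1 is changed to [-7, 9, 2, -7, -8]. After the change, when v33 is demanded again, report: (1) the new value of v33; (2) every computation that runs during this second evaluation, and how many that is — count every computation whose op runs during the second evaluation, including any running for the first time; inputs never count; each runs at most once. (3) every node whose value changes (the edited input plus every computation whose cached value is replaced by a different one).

First demand of the output computes:
  v2 = lenl([0, -2, -4]) = 3
  v11 = suml([0, -2, -4]) = -6
  v13 = sub(3, -6) = 9
  v15 = reverse([0, -2, -4]) = [-4, -2, 0]
  v21 = sortl([-4, -2, 0]) = [-4, -2, 0]
  v24 = suml([-4, -2, 0]) = -6
  v27 = max2(9, -6) = 9
  v30 = lenl([-4, -2, 0]) = 3
  v33 = min2(3, 9) = 3

After the edit, cleaning proceeds:
  v2: a read changed (in1 [0, -2, -4]->[-7, 9, 2, -7, -8]) — executes, giving 5.
  v11: a read changed (in1 [0, -2, -4]->[-7, 9, 2, -7, -8]) — executes, giving -11.
  v13: a read changed (v2 3->5; v11 -6->-11) — executes, giving 16.
  v15: a read changed (in1 [0, -2, -4]->[-7, 9, 2, -7, -8]) — executes, giving [-8, -7, 2, 9, -7].
  v21: a read changed (v15 [-4, -2, 0]->[-8, -7, 2, 9, -7]) — executes, giving [-8, -7, -7, 2, 9].
  v24: a read changed (v21 [-4, -2, 0]->[-8, -7, -7, 2, 9]) — executes, giving -11.
  v27: a read changed (v13 9->16; v24 -6->-11) — executes, giving 16.
  v30: a read changed (v21 [-4, -2, 0]->[-8, -7, -7, 2, 9]) — executes, giving 5.
  v33: a read changed (v30 3->5; v27 9->16) — executes, giving 5.

Demanding v33 again yields 5.
9 computations run: v2, v11, v13, v15, v21, v24, v27, v30, v33.
The nodes whose values change: in1, v2, v11, v13, v15, v21, v24, v27, v30, v33.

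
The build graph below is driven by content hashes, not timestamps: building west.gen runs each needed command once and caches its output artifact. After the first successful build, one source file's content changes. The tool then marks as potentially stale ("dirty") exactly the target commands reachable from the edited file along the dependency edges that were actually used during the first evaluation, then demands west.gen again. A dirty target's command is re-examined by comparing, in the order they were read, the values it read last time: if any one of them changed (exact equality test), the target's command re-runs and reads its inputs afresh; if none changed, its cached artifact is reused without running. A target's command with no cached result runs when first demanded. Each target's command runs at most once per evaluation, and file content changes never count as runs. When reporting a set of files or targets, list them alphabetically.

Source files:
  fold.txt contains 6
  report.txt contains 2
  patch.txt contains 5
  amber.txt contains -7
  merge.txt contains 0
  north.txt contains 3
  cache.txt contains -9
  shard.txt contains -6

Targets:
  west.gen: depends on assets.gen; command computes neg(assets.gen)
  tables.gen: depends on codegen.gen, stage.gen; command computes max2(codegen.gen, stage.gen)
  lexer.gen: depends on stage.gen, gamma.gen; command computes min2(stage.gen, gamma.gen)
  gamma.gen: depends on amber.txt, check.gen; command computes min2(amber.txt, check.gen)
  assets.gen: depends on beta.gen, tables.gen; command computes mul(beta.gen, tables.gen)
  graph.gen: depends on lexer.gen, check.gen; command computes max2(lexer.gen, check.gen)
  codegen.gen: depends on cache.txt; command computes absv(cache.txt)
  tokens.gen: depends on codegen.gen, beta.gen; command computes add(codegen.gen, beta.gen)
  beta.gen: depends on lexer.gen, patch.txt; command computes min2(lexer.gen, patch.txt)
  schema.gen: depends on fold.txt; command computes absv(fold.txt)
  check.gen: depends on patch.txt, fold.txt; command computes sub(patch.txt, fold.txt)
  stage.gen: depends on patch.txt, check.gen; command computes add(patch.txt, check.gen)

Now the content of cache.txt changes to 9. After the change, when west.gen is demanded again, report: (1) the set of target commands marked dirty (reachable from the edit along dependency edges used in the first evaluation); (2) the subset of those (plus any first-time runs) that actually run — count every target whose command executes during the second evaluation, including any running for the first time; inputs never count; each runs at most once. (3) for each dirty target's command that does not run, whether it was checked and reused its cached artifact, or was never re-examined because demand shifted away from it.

Dirty set: assets.gen, codegen.gen, tables.gen, west.gen.
Run set: codegen.gen (1 run).
Re-examined without running (cache reused): assets.gen, tables.gen, west.gen.
The important point: codegen.gen recomputes to an identical value, and the output ends up unchanged.

Initial pass — values computed on the first demand:
  check.gen = sub(5, 6) = -1
  codegen.gen = absv(-9) = 9
  gamma.gen = min2(-7, -1) = -7
  stage.gen = add(5, -1) = 4
  lexer.gen = min2(4, -7) = -7
  beta.gen = min2(-7, 5) = -7
  tables.gen = max2(9, 4) = 9
  assets.gen = mul(-7, 9) = -63
  west.gen = neg(-63) = 63

Second demand — change propagation:
  codegen.gen: re-runs because cache.txt -9->9; new result 9 (unchanged).
  tables.gen: re-examined; everything it read last time is the same (codegen.gen unchanged, stage.gen unchanged) — cache 9 kept, no run.
  assets.gen: re-examined; everything it read last time is the same (beta.gen unchanged, tables.gen unchanged) — cache -63 kept, no run.
  west.gen: re-examined; everything it read last time is the same (assets.gen unchanged) — cache 63 kept, no run.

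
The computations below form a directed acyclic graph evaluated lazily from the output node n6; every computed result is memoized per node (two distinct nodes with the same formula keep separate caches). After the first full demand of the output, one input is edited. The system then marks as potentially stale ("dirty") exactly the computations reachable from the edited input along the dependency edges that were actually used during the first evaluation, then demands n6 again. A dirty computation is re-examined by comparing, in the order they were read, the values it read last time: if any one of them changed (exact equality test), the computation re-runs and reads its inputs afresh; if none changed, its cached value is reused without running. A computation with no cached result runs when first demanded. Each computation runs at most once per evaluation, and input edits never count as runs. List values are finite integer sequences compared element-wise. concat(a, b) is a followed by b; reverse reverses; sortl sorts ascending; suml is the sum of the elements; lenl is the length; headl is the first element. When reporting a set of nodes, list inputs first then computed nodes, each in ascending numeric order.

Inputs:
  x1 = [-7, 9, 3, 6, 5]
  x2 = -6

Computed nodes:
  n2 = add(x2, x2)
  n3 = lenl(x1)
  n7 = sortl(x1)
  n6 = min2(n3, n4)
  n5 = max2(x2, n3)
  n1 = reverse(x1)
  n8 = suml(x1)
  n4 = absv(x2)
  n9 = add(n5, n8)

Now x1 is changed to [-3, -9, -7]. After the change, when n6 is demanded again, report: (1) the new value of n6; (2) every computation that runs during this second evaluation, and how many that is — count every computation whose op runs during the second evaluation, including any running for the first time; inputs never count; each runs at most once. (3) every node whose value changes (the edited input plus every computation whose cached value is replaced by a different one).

First demand of the output computes:
  n3 = lenl([-7, 9, 3, 6, 5]) = 5
  n4 = absv(-6) = 6
  n6 = min2(5, 6) = 5

After the edit, cleaning proceeds:
  n3: a read changed (x1 [-7, 9, 3, 6, 5]->[-3, -9, -7]) — executes, giving 3.
  n6: a read changed (n3 5->3) — executes, giving 3.

Demanding n6 again yields 3.
2 computations run: n3, n6.
The nodes whose values change: x1, n3, n6.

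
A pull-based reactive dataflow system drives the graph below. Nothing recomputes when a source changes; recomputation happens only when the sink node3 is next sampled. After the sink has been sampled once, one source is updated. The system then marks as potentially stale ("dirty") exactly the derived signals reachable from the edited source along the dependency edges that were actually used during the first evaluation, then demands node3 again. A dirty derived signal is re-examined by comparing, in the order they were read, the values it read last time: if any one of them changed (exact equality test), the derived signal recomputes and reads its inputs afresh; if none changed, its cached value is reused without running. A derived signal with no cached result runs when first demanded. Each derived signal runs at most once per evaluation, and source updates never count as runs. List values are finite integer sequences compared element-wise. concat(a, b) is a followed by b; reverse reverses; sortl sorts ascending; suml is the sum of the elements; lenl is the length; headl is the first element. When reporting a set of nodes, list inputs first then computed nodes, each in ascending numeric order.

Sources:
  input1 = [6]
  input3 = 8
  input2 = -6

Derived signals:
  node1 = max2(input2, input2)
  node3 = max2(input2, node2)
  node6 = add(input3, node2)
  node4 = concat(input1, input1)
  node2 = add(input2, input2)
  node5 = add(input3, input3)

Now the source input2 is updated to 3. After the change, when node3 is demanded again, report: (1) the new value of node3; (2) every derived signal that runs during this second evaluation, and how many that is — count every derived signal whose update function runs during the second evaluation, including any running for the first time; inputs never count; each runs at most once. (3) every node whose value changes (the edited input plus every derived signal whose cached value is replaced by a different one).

First evaluation (everything demanded from the output):
  node2 = add(-6, -6) = -12
  node3 = max2(-6, -12) = -6

Propagation after the edit:
  node2: runs — input2 -6->3; input2 -6->3; result 6.
  node3: runs — input2 -6->3; node2 -12->6; result 6.

New value of node3: 6.
Derived signals that run: node2, node3 — 2 in total.
Values that change: input2, node2, node3.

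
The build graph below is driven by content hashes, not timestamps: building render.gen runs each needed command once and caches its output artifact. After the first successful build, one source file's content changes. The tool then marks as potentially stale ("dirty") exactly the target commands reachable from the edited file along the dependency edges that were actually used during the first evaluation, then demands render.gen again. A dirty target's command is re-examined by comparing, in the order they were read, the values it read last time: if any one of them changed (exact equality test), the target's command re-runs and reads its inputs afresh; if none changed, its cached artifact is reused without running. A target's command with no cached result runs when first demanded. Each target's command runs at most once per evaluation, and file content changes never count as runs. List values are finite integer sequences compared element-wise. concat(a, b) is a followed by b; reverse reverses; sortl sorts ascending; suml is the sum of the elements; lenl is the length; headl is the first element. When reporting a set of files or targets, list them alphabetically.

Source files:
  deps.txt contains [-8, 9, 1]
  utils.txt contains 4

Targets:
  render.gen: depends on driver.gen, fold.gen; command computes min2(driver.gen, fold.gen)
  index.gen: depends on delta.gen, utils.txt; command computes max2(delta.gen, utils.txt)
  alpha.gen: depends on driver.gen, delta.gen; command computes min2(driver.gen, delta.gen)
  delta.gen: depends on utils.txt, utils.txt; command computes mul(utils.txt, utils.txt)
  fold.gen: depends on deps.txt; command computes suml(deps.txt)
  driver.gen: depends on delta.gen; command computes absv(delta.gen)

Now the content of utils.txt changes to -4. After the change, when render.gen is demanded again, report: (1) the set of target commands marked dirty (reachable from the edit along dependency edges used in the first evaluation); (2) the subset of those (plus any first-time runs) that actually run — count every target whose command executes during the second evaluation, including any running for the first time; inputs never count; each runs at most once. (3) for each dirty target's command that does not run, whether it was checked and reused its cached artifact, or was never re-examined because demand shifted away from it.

Initial pass — values computed on the first demand:
  delta.gen = mul(4, 4) = 16
  driver.gen = absv(16) = 16
  fold.gen = suml([-8, 9, 1]) = 2
  render.gen = min2(16, 2) = 2

Second demand — change propagation:
  delta.gen: re-runs because utils.txt 4->-4; utils.txt 4->-4; new result 16 (unchanged).
  driver.gen: re-examined; everything it read last time is the same (delta.gen unchanged) — cache 16 kept, no run.
  render.gen: re-examined; everything it read last time is the same (driver.gen unchanged, fold.gen unchanged) — cache 2 kept, no run.

The important point: delta.gen recomputes to an identical value, and the output ends up unchanged.

Dirty set: delta.gen, driver.gen, render.gen.
Run set: delta.gen (1 run).
Re-examined without running (cache reused): driver.gen, render.gen.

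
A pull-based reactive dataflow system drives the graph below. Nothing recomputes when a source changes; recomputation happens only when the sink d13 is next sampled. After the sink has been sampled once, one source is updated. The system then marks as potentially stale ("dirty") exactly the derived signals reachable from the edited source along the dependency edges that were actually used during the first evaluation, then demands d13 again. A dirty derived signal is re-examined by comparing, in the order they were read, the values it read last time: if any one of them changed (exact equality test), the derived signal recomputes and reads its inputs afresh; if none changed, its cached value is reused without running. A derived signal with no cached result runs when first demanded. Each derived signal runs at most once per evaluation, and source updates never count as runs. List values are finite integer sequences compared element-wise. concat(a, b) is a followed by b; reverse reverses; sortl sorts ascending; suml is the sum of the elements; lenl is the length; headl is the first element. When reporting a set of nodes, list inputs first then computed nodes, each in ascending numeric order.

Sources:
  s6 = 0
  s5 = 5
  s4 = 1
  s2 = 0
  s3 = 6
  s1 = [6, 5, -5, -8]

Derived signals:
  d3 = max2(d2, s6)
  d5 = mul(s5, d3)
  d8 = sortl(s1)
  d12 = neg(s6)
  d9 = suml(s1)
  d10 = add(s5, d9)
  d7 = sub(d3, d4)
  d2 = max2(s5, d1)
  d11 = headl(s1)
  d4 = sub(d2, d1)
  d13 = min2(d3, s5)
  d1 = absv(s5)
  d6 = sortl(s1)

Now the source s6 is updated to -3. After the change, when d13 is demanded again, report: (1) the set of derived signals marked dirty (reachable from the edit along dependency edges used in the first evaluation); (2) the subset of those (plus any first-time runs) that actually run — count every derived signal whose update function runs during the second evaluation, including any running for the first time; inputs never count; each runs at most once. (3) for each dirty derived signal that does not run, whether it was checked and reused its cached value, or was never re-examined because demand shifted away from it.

First evaluation (everything demanded from the output):
  d1 = absv(5) = 5
  d2 = max2(5, 5) = 5
  d3 = max2(5, 0) = 5
  d13 = min2(5, 5) = 5

Propagation after the edit:
  d3: runs — s6 0->-3; result 5 (same value as before).
  d13: checked — values it read are unchanged (d3 unchanged, s5 unchanged); reused cached 5 without running.

Key observation: the change is absorbed at d3 — it re-runs but produces the same value, and the output's value is unchanged.

Marked dirty: d3, d13.
Derived signals that run: d3 — 1 in total.
Checked but reused from cache: d13.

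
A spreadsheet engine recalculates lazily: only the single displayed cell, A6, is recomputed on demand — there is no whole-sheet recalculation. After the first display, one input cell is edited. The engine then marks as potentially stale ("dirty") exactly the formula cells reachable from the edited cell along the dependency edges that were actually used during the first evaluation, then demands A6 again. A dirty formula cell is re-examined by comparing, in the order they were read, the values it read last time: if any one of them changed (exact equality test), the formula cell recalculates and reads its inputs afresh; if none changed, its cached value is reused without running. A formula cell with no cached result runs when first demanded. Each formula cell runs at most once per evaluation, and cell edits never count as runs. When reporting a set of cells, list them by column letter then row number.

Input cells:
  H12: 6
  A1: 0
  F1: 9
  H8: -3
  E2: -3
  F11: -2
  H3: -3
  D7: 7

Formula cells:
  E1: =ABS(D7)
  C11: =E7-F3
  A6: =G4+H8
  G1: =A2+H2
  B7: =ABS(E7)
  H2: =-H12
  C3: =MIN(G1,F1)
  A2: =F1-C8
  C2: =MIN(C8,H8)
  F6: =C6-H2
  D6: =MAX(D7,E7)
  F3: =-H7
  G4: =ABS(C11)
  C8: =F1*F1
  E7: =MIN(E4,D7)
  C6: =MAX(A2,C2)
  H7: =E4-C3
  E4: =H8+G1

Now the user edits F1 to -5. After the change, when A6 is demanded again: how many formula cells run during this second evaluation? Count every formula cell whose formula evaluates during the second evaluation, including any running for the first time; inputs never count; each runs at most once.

Formula cells that run: A2, A6, C3, C8, C11, E4, E7, G1, G4, H7 — 10 in total.
Key observation: the cutoff stops propagation at F3 — its inputs' values are unchanged, so it reuses its cache.

First evaluation (everything demanded from the output):
  C8 = 9 * 9 = 81
  A2 = 9 - 81 = -72
  H2 = -(6) = -6
  G1 = -72 + -6 = -78
  C3 = MIN(-78, 9) = -78
  E4 = -3 + -78 = -81
  E7 = MIN(-81, 7) = -81
  H7 = -81 - -78 = -3
  F3 = -(-3) = 3
  C11 = -81 - 3 = -84
  G4 = ABS(-84) = 84
  A6 = 84 + -3 = 81

Propagation after the edit:
  C8: runs — F1 9->-5; F1 9->-5; result 25.
  A2: runs — F1 9->-5; C8 81->25; result -30.
  G1: runs — A2 -72->-30; result -36.
  C3: runs — G1 -78->-36; F1 9->-5; result -36.
  E4: runs — G1 -78->-36; result -39.
  E7: runs — E4 -81->-39; result -39.
  H7: runs — E4 -81->-39; C3 -78->-36; result -3 (same value as before).
  F3: checked — values it read are unchanged (H7 unchanged); reused cached 3 without running.
  C11: runs — E7 -81->-39; result -42.
  G4: runs — C11 -84->-42; result 42.
  A6: runs — G4 84->42; result 39.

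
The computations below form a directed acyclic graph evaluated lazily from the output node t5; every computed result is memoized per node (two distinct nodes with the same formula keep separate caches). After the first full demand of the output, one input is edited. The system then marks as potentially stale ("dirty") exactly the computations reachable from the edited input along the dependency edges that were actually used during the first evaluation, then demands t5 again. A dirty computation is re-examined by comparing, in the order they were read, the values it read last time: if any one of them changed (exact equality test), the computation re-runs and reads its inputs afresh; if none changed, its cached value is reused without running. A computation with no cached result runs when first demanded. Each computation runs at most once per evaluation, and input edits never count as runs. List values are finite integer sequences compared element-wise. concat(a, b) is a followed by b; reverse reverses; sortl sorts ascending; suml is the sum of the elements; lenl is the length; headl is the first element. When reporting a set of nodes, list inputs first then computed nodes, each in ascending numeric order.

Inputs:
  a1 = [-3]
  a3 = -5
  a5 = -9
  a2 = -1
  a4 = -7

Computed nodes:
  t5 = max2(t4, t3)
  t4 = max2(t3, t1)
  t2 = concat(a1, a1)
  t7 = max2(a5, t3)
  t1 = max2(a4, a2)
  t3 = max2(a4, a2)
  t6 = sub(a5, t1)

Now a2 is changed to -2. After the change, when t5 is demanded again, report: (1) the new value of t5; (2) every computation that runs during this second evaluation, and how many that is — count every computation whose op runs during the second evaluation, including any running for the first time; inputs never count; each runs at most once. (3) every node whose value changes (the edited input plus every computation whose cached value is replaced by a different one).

First demand of the output computes:
  t1 = max2(-7, -1) = -1
  t3 = max2(-7, -1) = -1
  t4 = max2(-1, -1) = -1
  t5 = max2(-1, -1) = -1

After the edit, cleaning proceeds:
  t1: a read changed (a2 -1->-2) — executes, giving -2.
  t3: a read changed (a2 -1->-2) — executes, giving -2.
  t4: a read changed (t3 -1->-2; t1 -1->-2) — executes, giving -2.
  t5: a read changed (t4 -1->-2; t3 -1->-2) — executes, giving -2.

Demanding t5 again yields -2.
4 computations run: t1, t3, t4, t5.
The nodes whose values change: a2, t1, t3, t4, t5.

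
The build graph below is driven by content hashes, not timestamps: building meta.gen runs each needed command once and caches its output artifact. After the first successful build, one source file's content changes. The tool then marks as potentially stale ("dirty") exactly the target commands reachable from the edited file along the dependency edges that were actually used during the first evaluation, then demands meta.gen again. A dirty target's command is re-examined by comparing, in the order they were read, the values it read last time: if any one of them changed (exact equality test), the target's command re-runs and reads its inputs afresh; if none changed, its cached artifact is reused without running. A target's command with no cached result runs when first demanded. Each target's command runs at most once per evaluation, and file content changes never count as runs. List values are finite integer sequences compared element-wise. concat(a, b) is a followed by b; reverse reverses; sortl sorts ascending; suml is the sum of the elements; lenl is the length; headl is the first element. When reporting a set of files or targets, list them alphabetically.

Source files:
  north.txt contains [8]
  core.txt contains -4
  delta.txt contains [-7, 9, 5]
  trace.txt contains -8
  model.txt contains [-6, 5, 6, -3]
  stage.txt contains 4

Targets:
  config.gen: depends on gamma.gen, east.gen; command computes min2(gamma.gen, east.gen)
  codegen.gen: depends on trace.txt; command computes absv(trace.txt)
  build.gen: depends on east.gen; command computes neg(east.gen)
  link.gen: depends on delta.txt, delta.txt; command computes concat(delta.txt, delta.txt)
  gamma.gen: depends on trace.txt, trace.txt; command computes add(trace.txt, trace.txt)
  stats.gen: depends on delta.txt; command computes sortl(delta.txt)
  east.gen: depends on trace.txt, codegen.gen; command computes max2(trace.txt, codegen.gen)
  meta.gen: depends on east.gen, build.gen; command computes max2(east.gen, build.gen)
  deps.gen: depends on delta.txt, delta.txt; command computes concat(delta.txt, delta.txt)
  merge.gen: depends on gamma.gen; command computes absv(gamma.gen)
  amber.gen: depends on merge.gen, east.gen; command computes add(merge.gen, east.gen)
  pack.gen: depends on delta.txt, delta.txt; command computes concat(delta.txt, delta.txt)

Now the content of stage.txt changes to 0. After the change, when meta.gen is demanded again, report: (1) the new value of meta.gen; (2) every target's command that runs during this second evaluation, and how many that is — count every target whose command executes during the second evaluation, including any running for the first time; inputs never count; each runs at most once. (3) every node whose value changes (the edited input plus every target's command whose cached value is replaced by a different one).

meta.gen now evaluates to 8.
Run set: none (0 run).
Changed values: stage.txt.
The important point: nothing the output needs ever reads stage.txt, so the edit is invisible to it.

Initial pass — values computed on the first demand:
  codegen.gen = absv(-8) = 8
  east.gen = max2(-8, 8) = 8
  build.gen = neg(8) = -8
  meta.gen = max2(8, -8) = 8

Second demand — change propagation:
  no demanded computation ever read stage.txt, so the edit dirties nothing and nothing runs.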